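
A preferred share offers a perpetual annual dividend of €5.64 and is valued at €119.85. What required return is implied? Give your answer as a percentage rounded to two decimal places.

4.71%

P = C/r ⇒ r = C/P = €5.64/€119.85 = 0.047059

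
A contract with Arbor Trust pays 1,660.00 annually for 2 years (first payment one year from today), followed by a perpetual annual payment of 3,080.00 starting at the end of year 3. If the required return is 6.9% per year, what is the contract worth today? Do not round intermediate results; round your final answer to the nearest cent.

PV of 2-year annuity: 1,660.00 × [1 − (1+0.069)^−2] / 0.069 = 3005.47534
Perpetuity value at year 2: 3,080.00 / 0.069 = 44637.68116
PV of perpetuity: 44637.68116 / (1+0.069)^2 = 39061.25704
Total PV = 3005.47534 + 39061.25704 = 42066.73238

42066.73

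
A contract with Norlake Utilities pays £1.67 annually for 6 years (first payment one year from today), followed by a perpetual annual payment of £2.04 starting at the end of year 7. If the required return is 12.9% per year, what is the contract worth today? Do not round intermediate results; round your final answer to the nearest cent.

£14.33

PV of 6-year annuity: £1.67 × [1 − (1+0.129)^−6] / 0.129 = 6.69454
Perpetuity value at year 6: £2.04 / 0.129 = 15.81395
PV of perpetuity: 15.81395 / (1+0.129)^6 = 7.63619
Total PV = 6.69454 + 7.63619 = 14.33073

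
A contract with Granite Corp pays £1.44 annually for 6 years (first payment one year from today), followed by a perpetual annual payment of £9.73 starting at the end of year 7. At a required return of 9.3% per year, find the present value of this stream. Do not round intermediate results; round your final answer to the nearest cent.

PV of 6-year annuity: £1.44 × [1 − (1+0.093)^−6] / 0.093 = 6.40235
Perpetuity value at year 6: £9.73 / 0.093 = 104.62366
PV of perpetuity: 104.62366 / (1+0.093)^6 = 61.36333
Total PV = 6.40235 + 61.36333 = 67.76568

£67.77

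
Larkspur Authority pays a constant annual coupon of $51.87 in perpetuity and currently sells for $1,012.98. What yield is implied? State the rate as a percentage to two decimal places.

5.12%

P = C/r ⇒ r = C/P = $51.87/$1,012.98 = 0.051205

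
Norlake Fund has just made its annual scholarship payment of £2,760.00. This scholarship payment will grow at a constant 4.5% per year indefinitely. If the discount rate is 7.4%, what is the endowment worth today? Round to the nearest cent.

D₁ = D₀ × (1 + g) = £2,760.00 × 1.045 = £2,884.2000
Growing perpetuity: P = D₁ / (r − g) = £2,884.2000 / (0.074 − 0.045) = £99,455.17

£99455.17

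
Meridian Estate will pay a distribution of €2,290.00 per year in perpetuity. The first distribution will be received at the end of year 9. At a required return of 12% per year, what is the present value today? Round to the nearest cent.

Value at end of year 8: C / r = €2,290.00 / 0.12 = €19,083.3333
Discount to today: PV = €19,083.3333 / (1 + 0.12)^8 = €19,083.3333 / 2.475963 = €7,707.44

€7707.44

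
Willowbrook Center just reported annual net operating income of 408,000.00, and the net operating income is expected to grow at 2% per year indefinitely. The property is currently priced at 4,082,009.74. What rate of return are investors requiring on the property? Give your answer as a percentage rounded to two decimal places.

12.19%

D₁ = 408,000.00 × 1.02 = 416,160.0000
P = D₁/(r − g) ⇒ r = D₁/P + g = 416,160.0000/4,082,009.74 + 0.02 = 0.101950 + 0.02 = 0.121950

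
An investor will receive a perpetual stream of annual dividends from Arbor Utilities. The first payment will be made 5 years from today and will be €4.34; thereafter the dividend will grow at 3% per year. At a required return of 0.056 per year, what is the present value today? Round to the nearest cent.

Value at end of year 4: C₁ / (r − g) = €4.34 / (0.056 − 0.03) = €166.9231
Discount to today: PV = €166.9231 / (1 + 0.056)^4 = €166.9231 / 1.243528 = €134.23

€134.23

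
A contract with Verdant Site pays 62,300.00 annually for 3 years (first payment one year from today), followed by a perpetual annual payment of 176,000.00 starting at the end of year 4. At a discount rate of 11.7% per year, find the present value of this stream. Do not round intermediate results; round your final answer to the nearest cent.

1229771.28

PV of 3-year annuity: 62,300.00 × [1 − (1+0.117)^−3] / 0.117 = 150408.87249
Perpetuity value at year 3: 176,000.00 / 0.117 = 1504273.50427
PV of perpetuity: 1504273.50427 / (1+0.117)^3 = 1079362.40383
Total PV = 150408.87249 + 1079362.40383 = 1229771.27632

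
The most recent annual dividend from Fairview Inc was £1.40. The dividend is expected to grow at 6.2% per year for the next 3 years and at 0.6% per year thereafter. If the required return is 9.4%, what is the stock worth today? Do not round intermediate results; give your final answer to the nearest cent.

D_1 = 1.48680
D_2 = 1.57898
D_3 = 1.67688
Terminal value at year 3: TV = D_3×(1+g_2)/(r−g_2) = 1.68694/0.088 = 19.16977
P_0 = D_1/(1+r)^1 + D_2/(1+r)^2 + D_3/(1+r)^3 + TV/(1+r)^3
    = 1.35905 + 1.31930 + 1.28071 + 14.64080 = 18.59986

£18.60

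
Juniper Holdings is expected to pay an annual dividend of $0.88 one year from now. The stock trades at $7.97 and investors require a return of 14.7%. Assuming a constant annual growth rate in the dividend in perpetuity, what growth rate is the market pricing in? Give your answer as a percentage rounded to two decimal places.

P = D₁/(r−g) ⇒ g = r − D₁/P = 0.147 − $0.88/$7.97 = 0.036586

3.66%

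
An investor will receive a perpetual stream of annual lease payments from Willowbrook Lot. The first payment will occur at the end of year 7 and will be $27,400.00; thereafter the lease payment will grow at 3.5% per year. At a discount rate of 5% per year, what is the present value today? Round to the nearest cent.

$1363086.79

Value at end of year 6: C₁ / (r − g) = $27,400.00 / (0.05 − 0.035) = $1,826,666.6667
Discount to today: PV = $1,826,666.6667 / (1 + 0.05)^6 = $1,826,666.6667 / 1.340096 = $1,363,086.79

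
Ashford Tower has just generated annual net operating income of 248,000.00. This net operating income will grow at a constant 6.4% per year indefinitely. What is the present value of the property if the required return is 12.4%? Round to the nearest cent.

D₁ = D₀ × (1 + g) = 248,000.00 × 1.064 = 263,872.0000
Growing perpetuity: P = D₁ / (r − g) = 263,872.0000 / (0.124 − 0.064) = 4,397,866.67

4397866.67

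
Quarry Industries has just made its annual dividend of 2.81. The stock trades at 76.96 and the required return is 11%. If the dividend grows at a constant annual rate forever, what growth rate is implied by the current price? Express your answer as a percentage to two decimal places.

P = D₀(1+g)/(r−g) ⇒ P(r−g) = D₀(1+g) ⇒ g(P+D₀) = P·r − D₀
g = (P·r − D₀)/(P + D₀) = (76.96×0.11 − 2.81) / (76.96 + 2.81) = 0.070899

7.09%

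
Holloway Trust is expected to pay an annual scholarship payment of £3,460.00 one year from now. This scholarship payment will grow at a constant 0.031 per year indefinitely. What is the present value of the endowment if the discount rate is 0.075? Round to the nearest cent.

Growing perpetuity: P = D₁ / (r − g) = £3,460.0000 / (0.075 − 0.031) = £78,636.36

£78636.36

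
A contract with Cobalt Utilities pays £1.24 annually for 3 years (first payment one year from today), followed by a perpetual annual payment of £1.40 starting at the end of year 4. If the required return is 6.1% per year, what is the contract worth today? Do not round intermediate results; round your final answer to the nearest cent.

£22.52

PV of 3-year annuity: £1.24 × [1 − (1+0.061)^−3] / 0.061 = 3.30841
Perpetuity value at year 3: £1.40 / 0.061 = 22.95082
PV of perpetuity: 22.95082 / (1+0.061)^3 = 19.21552
Total PV = 3.30841 + 19.21552 = 22.52393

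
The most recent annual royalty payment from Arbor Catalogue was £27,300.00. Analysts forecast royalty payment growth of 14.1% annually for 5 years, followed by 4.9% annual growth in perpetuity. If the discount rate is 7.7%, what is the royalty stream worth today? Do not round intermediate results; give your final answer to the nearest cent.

£1527841.39

D_1 = 31149.30000
D_2 = 35541.35130
D_3 = 40552.68183
D_4 = 46270.60997
D_5 = 52794.76598
Terminal value at year 5: TV = D_5×(1+g_2)/(r−g_2) = 55381.70951/0.028 = 1977918.19681
P_0 = D_1/(1+r)^1 + D_2/(1+r)^2 + D_3/(1+r)^3 + D_4/(1+r)^4 + D_5/(1+r)^5 + TV/(1+r)^5
    = 28922.28412 + 30640.97139 + 32461.79049 + 34390.81053 + 36434.46130 + 1364991.06791 = 1527841.38573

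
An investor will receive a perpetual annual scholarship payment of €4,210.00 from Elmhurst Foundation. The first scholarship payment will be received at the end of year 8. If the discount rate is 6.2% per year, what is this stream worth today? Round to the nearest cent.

€44567.55

Value at end of year 7: C / r = €4,210.00 / 0.062 = €67,903.2258
Discount to today: PV = €67,903.2258 / (1 + 0.062)^7 = €67,903.2258 / 1.523602 = €44,567.55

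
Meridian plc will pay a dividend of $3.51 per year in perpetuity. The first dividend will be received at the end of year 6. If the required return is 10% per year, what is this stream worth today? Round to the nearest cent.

Value at end of year 5: C / r = $3.51 / 0.1 = $35.1000
Discount to today: PV = $35.1000 / (1 + 0.1)^5 = $35.1000 / 1.610510 = $21.79

$21.79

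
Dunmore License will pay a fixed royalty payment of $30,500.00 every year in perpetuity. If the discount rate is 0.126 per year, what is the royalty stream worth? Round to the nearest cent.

$242063.49

Level perpetuity: PV = C / r = $30,500.00 / 0.126 = $242,063.49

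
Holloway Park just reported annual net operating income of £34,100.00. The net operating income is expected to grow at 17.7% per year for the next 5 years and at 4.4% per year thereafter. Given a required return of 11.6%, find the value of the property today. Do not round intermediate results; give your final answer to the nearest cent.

£845765.49

D_1 = 40135.70000
D_2 = 47239.71890
D_3 = 55601.14915
D_4 = 65442.55254
D_5 = 77025.88434
Terminal value at year 5: TV = D_5×(1+g_2)/(r−g_2) = 80415.02326/0.072 = 1116875.32299
P_0 = D_1/(1+r)^1 + D_2/(1+r)^2 + D_3/(1+r)^3 + D_4/(1+r)^4 + D_5/(1+r)^5 + TV/(1+r)^5
    = 35963.88889 + 37929.65701 + 40002.87303 + 42189.41000 + 44495.46198 + 645184.19864 = 845765.48954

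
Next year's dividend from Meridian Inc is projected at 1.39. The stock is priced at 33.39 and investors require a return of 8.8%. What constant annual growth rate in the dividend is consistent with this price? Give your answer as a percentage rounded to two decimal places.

P = D₁/(r−g) ⇒ g = r − D₁/P = 0.088 − 1.39/33.39 = 0.046371

4.64%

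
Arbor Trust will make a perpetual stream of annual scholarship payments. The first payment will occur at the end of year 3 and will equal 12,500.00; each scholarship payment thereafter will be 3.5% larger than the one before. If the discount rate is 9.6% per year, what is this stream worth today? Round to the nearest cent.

170592.16

Value at end of year 2: C₁ / (r − g) = 12,500.00 / (0.096 − 0.035) = 204,918.0328
Discount to today: PV = 204,918.0328 / (1 + 0.096)^2 = 204,918.0328 / 1.201216 = 170,592.16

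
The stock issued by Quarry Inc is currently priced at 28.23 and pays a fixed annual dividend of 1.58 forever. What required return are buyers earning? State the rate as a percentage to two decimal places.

5.60%

P = C/r ⇒ r = C/P = 1.58/28.23 = 0.055969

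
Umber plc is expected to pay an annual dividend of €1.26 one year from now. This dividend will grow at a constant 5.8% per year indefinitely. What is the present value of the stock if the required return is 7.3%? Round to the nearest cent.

Growing perpetuity: P = D₁ / (r − g) = €1.2600 / (0.073 − 0.058) = €84.00

€84.00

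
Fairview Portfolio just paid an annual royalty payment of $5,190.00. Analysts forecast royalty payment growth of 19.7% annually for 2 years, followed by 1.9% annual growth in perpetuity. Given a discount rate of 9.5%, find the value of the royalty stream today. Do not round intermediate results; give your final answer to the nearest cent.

$95030.32

D_1 = 6212.43000
D_2 = 7436.27871
Terminal value at year 2: TV = D_2×(1+g_2)/(r−g_2) = 7577.56801/0.076 = 99704.84218
P_0 = D_1/(1+r)^1 + D_2/(1+r)^2 + TV/(1+r)^2
    = 5673.45205 + 6201.93800 + 83154.93186 = 95030.32192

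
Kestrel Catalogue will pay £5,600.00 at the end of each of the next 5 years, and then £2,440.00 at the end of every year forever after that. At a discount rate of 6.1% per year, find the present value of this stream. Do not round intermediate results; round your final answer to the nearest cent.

£53274.94

PV of 5-year annuity: £5,600.00 × [1 − (1+0.061)^−5] / 0.061 = 23525.20303
Perpetuity value at year 5: £2,440.00 / 0.061 = 40000.00000
PV of perpetuity: 40000.00000 / (1+0.061)^5 = 29749.73296
Total PV = 23525.20303 + 29749.73296 = 53274.93600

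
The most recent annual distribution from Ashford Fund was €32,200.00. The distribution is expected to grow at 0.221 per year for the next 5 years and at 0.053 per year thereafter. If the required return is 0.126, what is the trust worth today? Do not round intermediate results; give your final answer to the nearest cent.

€903016.91

D_1 = 39316.20000
D_2 = 48005.08020
D_3 = 58614.20292
D_4 = 71567.94177
D_5 = 87384.45690
Terminal value at year 5: TV = D_5×(1+g_2)/(r−g_2) = 92015.83312/0.073 = 1260490.86462
P_0 = D_1/(1+r)^1 + D_2/(1+r)^2 + D_3/(1+r)^3 + D_4/(1+r)^4 + D_5/(1+r)^5 + TV/(1+r)^5
    = 34916.69627 + 37862.59871 + 41057.04531 + 44521.00562 + 48277.21835 + 696382.34140 = 903016.90566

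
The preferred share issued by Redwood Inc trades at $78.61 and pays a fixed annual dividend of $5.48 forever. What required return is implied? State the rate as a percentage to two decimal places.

6.97%

P = C/r ⇒ r = C/P = $5.48/$78.61 = 0.069711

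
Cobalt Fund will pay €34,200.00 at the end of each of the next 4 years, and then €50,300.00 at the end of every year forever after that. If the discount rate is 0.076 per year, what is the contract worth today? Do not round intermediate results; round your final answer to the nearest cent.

PV of 4-year annuity: €34,200.00 × [1 − (1+0.076)^−4] / 0.076 = 114290.65673
Perpetuity value at year 4: €50,300.00 / 0.076 = 661842.10526
PV of perpetuity: 661842.10526 / (1+0.076)^4 = 493747.95224
Total PV = 114290.65673 + 493747.95224 = 608038.60897

€608038.61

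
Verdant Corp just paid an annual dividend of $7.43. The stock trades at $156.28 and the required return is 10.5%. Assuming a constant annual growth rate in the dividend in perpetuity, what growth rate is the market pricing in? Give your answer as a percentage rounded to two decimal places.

P = D₀(1+g)/(r−g) ⇒ P(r−g) = D₀(1+g) ⇒ g(P+D₀) = P·r − D₀
g = (P·r − D₀)/(P + D₀) = ($156.28×0.105 − $7.43) / ($156.28 + $7.43) = 0.054849

5.48%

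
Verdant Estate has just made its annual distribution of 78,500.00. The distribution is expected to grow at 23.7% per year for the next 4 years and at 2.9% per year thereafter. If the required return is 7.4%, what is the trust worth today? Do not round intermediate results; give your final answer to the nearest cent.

3611521.80

D_1 = 97104.50000
D_2 = 120118.26650
D_3 = 148586.29566
D_4 = 183801.24773
Terminal value at year 4: TV = D_4×(1+g_2)/(r−g_2) = 189131.48392/0.045 = 4202921.86481
P_0 = D_1/(1+r)^1 + D_2/(1+r)^2 + D_3/(1+r)^3 + D_4/(1+r)^4 + TV/(1+r)^4
    = 90413.87337 + 104135.90443 + 119940.51563 + 138143.77824 + 3158887.72907 = 3611521.80073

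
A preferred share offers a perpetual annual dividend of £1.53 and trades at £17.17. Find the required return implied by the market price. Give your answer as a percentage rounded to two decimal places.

8.91%

P = C/r ⇒ r = C/P = £1.53/£17.17 = 0.089109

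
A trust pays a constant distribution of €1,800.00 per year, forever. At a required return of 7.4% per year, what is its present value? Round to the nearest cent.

€24324.32

Level perpetuity: PV = C / r = €1,800.00 / 0.074 = €24,324.32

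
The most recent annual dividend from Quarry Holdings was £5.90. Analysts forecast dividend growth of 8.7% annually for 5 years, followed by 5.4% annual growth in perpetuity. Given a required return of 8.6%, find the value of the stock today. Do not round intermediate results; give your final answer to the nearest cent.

D_1 = 6.41330
D_2 = 6.97126
D_3 = 7.57776
D_4 = 8.23702
D_5 = 8.95364
Terminal value at year 5: TV = D_5×(1+g_2)/(r−g_2) = 9.43714/0.032 = 294.91059
P_0 = D_1/(1+r)^1 + D_2/(1+r)^2 + D_3/(1+r)^3 + D_4/(1+r)^4 + D_5/(1+r)^5 + TV/(1+r)^5
    = 5.90543 + 5.91087 + 5.91631 + 5.92176 + 5.92721 + 195.22761 = 224.80920

£224.81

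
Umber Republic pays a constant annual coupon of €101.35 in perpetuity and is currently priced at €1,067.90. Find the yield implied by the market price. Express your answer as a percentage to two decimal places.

9.49%

P = C/r ⇒ r = C/P = €101.35/€1,067.90 = 0.094906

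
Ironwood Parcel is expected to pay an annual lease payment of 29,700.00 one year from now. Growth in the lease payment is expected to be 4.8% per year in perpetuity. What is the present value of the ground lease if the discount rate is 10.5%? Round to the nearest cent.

521052.63

Growing perpetuity: P = D₁ / (r − g) = 29,700.0000 / (0.105 − 0.048) = 521,052.63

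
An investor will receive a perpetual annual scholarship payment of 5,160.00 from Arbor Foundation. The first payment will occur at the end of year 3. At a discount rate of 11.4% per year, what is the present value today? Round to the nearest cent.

Value at end of year 2: C / r = 5,160.00 / 0.114 = 45,263.1579
Discount to today: PV = 45,263.1579 / (1 + 0.114)^2 = 45,263.1579 / 1.240996 = 36,473.25

36473.25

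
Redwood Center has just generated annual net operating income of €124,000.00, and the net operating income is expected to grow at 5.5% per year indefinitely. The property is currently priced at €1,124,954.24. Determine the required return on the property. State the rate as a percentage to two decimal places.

17.13%

D₁ = €124,000.00 × 1.055 = €130,820.0000
P = D₁/(r − g) ⇒ r = D₁/P + g = €130,820.0000/€1,124,954.24 + 0.055 = 0.116289 + 0.055 = 0.171289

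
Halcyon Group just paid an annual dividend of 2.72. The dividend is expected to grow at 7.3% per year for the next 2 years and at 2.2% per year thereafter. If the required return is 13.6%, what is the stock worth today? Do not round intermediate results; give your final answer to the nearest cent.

26.75

D_1 = 2.91856
D_2 = 3.13161
Terminal value at year 2: TV = D_2×(1+g_2)/(r−g_2) = 3.20051/0.114 = 28.07465
P_0 = D_1/(1+r)^1 + D_2/(1+r)^2 + TV/(1+r)^2
    = 2.56915 + 2.42668 + 21.75493 = 26.75076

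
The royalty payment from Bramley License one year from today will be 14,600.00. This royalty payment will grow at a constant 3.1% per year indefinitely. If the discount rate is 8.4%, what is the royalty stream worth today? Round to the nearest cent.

Growing perpetuity: P = D₁ / (r − g) = 14,600.0000 / (0.084 − 0.031) = 275,471.70

275471.70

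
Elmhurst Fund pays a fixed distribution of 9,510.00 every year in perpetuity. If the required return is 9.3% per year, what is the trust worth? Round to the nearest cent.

Level perpetuity: PV = C / r = 9,510.00 / 0.093 = 102,258.06

102258.06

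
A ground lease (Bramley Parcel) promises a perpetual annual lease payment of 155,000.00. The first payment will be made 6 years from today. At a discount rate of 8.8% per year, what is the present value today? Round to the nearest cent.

1155326.01

Value at end of year 5: C / r = 155,000.00 / 0.088 = 1,761,363.6364
Discount to today: PV = 1,761,363.6364 / (1 + 0.088)^5 = 1,761,363.6364 / 1.524560 = 1,155,326.01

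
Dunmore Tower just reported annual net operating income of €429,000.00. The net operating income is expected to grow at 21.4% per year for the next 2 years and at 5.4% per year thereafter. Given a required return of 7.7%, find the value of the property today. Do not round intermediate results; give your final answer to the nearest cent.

€26007711.52

D_1 = 520806.00000
D_2 = 632258.48400
Terminal value at year 2: TV = D_2×(1+g_2)/(r−g_2) = 666400.44214/0.023 = 28973932.26678
P_0 = D_1/(1+r)^1 + D_2/(1+r)^2 + TV/(1+r)^2
    = 483571.03064 + 545083.78013 + 24979056.70673 = 26007711.51750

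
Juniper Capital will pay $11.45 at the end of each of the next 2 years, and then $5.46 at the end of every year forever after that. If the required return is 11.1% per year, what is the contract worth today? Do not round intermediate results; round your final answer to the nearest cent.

PV of 2-year annuity: $11.45 × [1 − (1+0.111)^−2] / 0.111 = 19.58239
Perpetuity value at year 2: $5.46 / 0.111 = 49.18919
PV of perpetuity: 49.18919 / (1+0.111)^2 = 39.85121
Total PV = 19.58239 + 39.85121 = 59.43360

$59.43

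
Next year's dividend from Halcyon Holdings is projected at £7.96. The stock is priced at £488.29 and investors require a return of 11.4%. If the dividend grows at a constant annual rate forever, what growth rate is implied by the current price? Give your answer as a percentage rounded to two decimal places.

9.77%

P = D₁/(r−g) ⇒ g = r − D₁/P = 0.114 − £7.96/£488.29 = 0.097698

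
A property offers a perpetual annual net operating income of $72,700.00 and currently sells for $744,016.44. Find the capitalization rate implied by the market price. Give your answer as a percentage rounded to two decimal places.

9.77%

P = C/r ⇒ r = C/P = $72,700.00/$744,016.44 = 0.097713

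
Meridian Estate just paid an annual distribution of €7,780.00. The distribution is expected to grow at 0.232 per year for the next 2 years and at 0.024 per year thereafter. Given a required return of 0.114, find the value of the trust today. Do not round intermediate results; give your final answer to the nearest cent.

D_1 = 9584.96000
D_2 = 11808.67072
Terminal value at year 2: TV = D_2×(1+g_2)/(r−g_2) = 12092.07882/0.09 = 134356.43130
P_0 = D_1/(1+r)^1 + D_2/(1+r)^2 + TV/(1+r)^2
    = 8604.09336 + 9515.47847 + 108264.99949 = 126384.57131

€126384.57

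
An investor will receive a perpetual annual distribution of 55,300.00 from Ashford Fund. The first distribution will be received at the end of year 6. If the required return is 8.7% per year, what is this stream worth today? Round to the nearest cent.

418849.65

Value at end of year 5: C / r = 55,300.00 / 0.087 = 635,632.1839
Discount to today: PV = 635,632.1839 / (1 + 0.087)^5 = 635,632.1839 / 1.517566 = 418,849.65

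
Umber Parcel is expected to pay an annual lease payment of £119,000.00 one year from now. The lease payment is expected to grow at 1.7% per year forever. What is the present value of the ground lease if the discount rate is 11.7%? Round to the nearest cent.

Growing perpetuity: P = D₁ / (r − g) = £119,000.0000 / (0.117 − 0.017) = £1,190,000.00

£1190000.00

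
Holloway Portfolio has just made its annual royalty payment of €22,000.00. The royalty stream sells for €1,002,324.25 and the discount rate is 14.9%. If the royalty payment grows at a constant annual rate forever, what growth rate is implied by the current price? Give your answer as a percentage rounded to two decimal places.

12.43%

P = D₀(1+g)/(r−g) ⇒ P(r−g) = D₀(1+g) ⇒ g(P+D₀) = P·r − D₀
g = (P·r − D₀)/(P + D₀) = (€1,002,324.25×0.149 − €22,000.00) / (€1,002,324.25 + €22,000.00) = 0.124322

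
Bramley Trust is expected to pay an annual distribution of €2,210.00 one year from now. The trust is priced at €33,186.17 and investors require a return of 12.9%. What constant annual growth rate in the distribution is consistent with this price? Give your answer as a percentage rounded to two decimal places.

P = D₁/(r−g) ⇒ g = r − D₁/P = 0.129 − €2,210.00/€33,186.17 = 0.062406

6.24%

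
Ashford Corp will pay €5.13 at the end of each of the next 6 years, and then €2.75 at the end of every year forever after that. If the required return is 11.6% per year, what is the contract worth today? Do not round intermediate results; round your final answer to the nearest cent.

€33.60

PV of 6-year annuity: €5.13 × [1 − (1+0.116)^−6] / 0.116 = 21.33264
Perpetuity value at year 6: €2.75 / 0.116 = 23.70690
PV of perpetuity: 23.70690 / (1+0.116)^6 = 12.27127
Total PV = 21.33264 + 12.27127 = 33.60391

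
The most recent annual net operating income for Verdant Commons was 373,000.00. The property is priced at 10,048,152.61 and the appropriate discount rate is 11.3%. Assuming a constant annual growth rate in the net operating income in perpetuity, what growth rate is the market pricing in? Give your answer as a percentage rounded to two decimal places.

P = D₀(1+g)/(r−g) ⇒ P(r−g) = D₀(1+g) ⇒ g(P+D₀) = P·r − D₀
g = (P·r − D₀)/(P + D₀) = (10,048,152.61×0.113 − 373,000.00) / (10,048,152.61 + 373,000.00) = 0.073163

7.32%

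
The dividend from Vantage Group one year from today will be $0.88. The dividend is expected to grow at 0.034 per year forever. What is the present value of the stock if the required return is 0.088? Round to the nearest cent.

Growing perpetuity: P = D₁ / (r − g) = $0.8800 / (0.088 − 0.034) = $16.30

$16.30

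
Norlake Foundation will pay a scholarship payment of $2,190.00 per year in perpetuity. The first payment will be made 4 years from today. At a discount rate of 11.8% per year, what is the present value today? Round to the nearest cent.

$13281.18

Value at end of year 3: C / r = $2,190.00 / 0.118 = $18,559.3220
Discount to today: PV = $18,559.3220 / (1 + 0.118)^3 = $18,559.3220 / 1.397415 = $13,281.18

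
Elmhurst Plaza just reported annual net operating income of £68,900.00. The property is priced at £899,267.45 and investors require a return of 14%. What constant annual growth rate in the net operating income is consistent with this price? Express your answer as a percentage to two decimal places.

5.89%

P = D₀(1+g)/(r−g) ⇒ P(r−g) = D₀(1+g) ⇒ g(P+D₀) = P·r − D₀
g = (P·r − D₀)/(P + D₀) = (£899,267.45×0.14 − £68,900.00) / (£899,267.45 + £68,900.00) = 0.058871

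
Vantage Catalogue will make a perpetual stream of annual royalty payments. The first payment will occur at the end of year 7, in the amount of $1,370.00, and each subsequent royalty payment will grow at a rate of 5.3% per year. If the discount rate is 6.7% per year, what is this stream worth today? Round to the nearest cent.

$66314.12

Value at end of year 6: C₁ / (r − g) = $1,370.00 / (0.067 − 0.053) = $97,857.1429
Discount to today: PV = $97,857.1429 / (1 + 0.067)^6 = $97,857.1429 / 1.475661 = $66,314.12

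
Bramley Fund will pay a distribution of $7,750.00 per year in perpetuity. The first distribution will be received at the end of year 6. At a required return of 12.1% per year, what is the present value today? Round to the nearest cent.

$36181.64

Value at end of year 5: C / r = $7,750.00 / 0.121 = $64,049.5868
Discount to today: PV = $64,049.5868 / (1 + 0.121)^5 = $64,049.5868 / 1.770223 = $36,181.64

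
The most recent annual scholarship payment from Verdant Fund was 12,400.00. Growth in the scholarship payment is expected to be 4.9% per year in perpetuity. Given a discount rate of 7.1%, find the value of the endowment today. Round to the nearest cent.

591254.55

D₁ = D₀ × (1 + g) = 12,400.00 × 1.049 = 13,007.6000
Growing perpetuity: P = D₁ / (r − g) = 13,007.6000 / (0.071 − 0.049) = 591,254.55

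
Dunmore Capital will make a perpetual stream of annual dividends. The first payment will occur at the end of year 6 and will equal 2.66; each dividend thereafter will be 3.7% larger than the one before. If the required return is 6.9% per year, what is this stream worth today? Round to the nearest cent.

Value at end of year 5: C₁ / (r − g) = 2.66 / (0.069 − 0.037) = 83.1250
Discount to today: PV = 83.1250 / (1 + 0.069)^5 = 83.1250 / 1.396010 = 59.54

59.54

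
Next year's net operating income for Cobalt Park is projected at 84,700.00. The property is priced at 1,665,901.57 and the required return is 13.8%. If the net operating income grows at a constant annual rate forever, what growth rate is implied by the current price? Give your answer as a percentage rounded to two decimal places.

8.72%

P = D₁/(r−g) ⇒ g = r − D₁/P = 0.138 − 84,700.00/1,665,901.57 = 0.087157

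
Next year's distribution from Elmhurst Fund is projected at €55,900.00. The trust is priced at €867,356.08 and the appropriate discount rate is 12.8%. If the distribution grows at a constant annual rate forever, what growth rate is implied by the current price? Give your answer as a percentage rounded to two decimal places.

6.36%

P = D₁/(r−g) ⇒ g = r − D₁/P = 0.128 − €55,900.00/€867,356.08 = 0.063551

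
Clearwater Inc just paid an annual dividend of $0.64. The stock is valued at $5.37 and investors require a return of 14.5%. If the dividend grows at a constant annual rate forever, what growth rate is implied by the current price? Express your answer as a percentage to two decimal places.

P = D₀(1+g)/(r−g) ⇒ P(r−g) = D₀(1+g) ⇒ g(P+D₀) = P·r − D₀
g = (P·r − D₀)/(P + D₀) = ($5.37×0.145 − $0.64) / ($5.37 + $0.64) = 0.023070

2.31%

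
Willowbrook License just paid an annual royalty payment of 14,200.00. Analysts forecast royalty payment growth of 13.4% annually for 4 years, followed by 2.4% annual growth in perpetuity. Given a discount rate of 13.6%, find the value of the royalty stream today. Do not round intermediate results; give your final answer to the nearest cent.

185467.14

D_1 = 16102.80000
D_2 = 18260.57520
D_3 = 20707.49228
D_4 = 23482.29624
Terminal value at year 4: TV = D_4×(1+g_2)/(r−g_2) = 24045.87135/0.112 = 214695.27993
P_0 = D_1/(1+r)^1 + D_2/(1+r)^2 + D_3/(1+r)^3 + D_4/(1+r)^4 + TV/(1+r)^4
    = 14175.00000 + 14150.04401 + 14125.13196 + 14100.26377 + 128916.69737 = 185467.13712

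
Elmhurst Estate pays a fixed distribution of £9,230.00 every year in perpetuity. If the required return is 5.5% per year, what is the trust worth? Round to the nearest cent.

Level perpetuity: PV = C / r = £9,230.00 / 0.055 = £167,818.18

£167818.18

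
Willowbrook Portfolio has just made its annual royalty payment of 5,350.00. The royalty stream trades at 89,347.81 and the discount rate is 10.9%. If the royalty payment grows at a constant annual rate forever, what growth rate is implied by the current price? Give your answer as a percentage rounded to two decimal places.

4.63%

P = D₀(1+g)/(r−g) ⇒ P(r−g) = D₀(1+g) ⇒ g(P+D₀) = P·r − D₀
g = (P·r − D₀)/(P + D₀) = (89,347.81×0.109 − 5,350.00) / (89,347.81 + 5,350.00) = 0.046346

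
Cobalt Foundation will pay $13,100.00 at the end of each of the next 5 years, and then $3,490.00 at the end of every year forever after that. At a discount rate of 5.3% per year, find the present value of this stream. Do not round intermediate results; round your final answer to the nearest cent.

$107112.54

PV of 5-year annuity: $13,100.00 × [1 − (1+0.053)^−5] / 0.053 = 56248.86861
Perpetuity value at year 5: $3,490.00 / 0.053 = 65849.05660
PV of perpetuity: 65849.05660 / (1+0.053)^5 = 50863.67100
Total PV = 56248.86861 + 50863.67100 = 107112.53960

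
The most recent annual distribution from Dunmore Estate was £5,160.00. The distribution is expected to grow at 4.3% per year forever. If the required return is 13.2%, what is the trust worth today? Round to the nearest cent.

D₁ = D₀ × (1 + g) = £5,160.00 × 1.043 = £5,381.8800
Growing perpetuity: P = D₁ / (r − g) = £5,381.8800 / (0.132 − 0.043) = £60,470.56

£60470.56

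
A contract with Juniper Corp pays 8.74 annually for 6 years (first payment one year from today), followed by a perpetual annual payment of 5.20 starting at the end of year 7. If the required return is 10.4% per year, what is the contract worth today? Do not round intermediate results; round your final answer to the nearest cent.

65.24

PV of 6-year annuity: 8.74 × [1 − (1+0.104)^−6] / 0.104 = 37.62290
Perpetuity value at year 6: 5.20 / 0.104 = 50.00000
PV of perpetuity: 50.00000 / (1+0.104)^6 = 27.61567
Total PV = 37.62290 + 27.61567 = 65.23856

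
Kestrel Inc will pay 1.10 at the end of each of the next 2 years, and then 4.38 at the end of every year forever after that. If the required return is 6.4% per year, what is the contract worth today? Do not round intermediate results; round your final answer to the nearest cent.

PV of 2-year annuity: 1.10 × [1 − (1+0.064)^−2] / 0.064 = 2.00548
Perpetuity value at year 2: 4.38 / 0.064 = 68.43750
PV of perpetuity: 68.43750 / (1+0.064)^2 = 60.45203
Total PV = 2.00548 + 60.45203 = 62.45751

62.46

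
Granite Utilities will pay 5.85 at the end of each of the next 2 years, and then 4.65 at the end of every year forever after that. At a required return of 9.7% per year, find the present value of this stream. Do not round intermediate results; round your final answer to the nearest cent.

50.03

PV of 2-year annuity: 5.85 × [1 − (1+0.097)^−2] / 0.097 = 10.19392
Perpetuity value at year 2: 4.65 / 0.097 = 47.93814
PV of perpetuity: 47.93814 / (1+0.097)^2 = 39.83529
Total PV = 10.19392 + 39.83529 = 50.02920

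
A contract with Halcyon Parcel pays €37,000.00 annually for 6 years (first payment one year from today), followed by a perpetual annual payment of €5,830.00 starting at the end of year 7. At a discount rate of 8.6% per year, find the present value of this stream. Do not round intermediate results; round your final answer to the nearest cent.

€209300.16

PV of 6-year annuity: €37,000.00 × [1 − (1+0.086)^−6] / 0.086 = 167977.22942
Perpetuity value at year 6: €5,830.00 / 0.086 = 67790.69767
PV of perpetuity: 67790.69767 / (1+0.086)^6 = 41322.93423
Total PV = 167977.22942 + 41322.93423 = 209300.16365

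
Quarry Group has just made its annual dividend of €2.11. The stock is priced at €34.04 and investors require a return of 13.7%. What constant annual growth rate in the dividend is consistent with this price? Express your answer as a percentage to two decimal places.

P = D₀(1+g)/(r−g) ⇒ P(r−g) = D₀(1+g) ⇒ g(P+D₀) = P·r − D₀
g = (P·r − D₀)/(P + D₀) = (€34.04×0.137 − €2.11) / (€34.04 + €2.11) = 0.070636

7.06%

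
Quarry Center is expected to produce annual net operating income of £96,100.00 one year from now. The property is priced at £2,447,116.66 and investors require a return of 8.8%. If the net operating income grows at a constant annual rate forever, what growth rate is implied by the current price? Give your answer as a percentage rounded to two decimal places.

P = D₁/(r−g) ⇒ g = r − D₁/P = 0.088 − £96,100.00/£2,447,116.66 = 0.048729

4.87%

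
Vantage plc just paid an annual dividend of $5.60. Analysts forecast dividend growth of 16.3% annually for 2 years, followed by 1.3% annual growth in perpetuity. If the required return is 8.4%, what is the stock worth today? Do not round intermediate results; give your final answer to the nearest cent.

D_1 = 6.51280
D_2 = 7.57439
Terminal value at year 2: TV = D_2×(1+g_2)/(r−g_2) = 7.67285/0.071 = 108.06836
P_0 = D_1/(1+r)^1 + D_2/(1+r)^2 + TV/(1+r)^2
    = 6.00812 + 6.44598 + 91.96869 = 104.42278

$104.42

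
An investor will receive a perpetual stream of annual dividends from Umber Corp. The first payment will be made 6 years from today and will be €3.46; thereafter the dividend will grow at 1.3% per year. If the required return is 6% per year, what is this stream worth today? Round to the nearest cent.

€55.01

Value at end of year 5: C₁ / (r − g) = €3.46 / (0.06 − 0.013) = €73.6170
Discount to today: PV = €73.6170 / (1 + 0.06)^5 = €73.6170 / 1.338226 = €55.01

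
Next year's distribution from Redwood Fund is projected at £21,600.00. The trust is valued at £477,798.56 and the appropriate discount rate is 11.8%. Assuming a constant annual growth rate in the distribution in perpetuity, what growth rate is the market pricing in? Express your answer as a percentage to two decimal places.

P = D₁/(r−g) ⇒ g = r − D₁/P = 0.118 − £21,600.00/£477,798.56 = 0.072793

7.28%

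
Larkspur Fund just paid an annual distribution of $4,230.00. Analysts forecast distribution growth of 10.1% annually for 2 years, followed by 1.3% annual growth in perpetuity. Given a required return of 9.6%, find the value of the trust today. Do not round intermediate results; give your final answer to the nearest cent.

$60616.48

D_1 = 4657.23000
D_2 = 5127.61023
Terminal value at year 2: TV = D_2×(1+g_2)/(r−g_2) = 5194.26916/0.083 = 62581.55618
P_0 = D_1/(1+r)^1 + D_2/(1+r)^2 + TV/(1+r)^2
    = 4249.29745 + 4268.68293 + 52098.50367 = 60616.48404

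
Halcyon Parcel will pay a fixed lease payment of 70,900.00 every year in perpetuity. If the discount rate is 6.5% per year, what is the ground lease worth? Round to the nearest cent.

Level perpetuity: PV = C / r = 70,900.00 / 0.065 = 1,090,769.23

1090769.23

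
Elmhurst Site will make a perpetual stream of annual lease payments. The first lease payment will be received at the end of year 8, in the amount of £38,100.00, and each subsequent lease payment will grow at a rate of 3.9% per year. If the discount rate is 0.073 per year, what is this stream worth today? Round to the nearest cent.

Value at end of year 7: C₁ / (r − g) = £38,100.00 / (0.073 − 0.039) = £1,120,588.2353
Discount to today: PV = £1,120,588.2353 / (1 + 0.073)^7 = £1,120,588.2353 / 1.637563 = £684,302.31

£684302.31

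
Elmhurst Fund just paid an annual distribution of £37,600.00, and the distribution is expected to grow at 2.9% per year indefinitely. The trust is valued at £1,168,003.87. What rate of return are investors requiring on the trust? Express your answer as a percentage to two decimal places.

6.21%

D₁ = £37,600.00 × 1.029 = £38,690.4000
P = D₁/(r − g) ⇒ r = D₁/P + g = £38,690.4000/£1,168,003.87 + 0.029 = 0.033125 + 0.029 = 0.062125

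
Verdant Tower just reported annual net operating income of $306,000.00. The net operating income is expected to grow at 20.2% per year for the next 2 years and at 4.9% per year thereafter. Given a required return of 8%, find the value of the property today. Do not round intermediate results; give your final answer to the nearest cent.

$13545764.52

D_1 = 367812.00000
D_2 = 442110.02400
Terminal value at year 2: TV = D_2×(1+g_2)/(r−g_2) = 463773.41518/0.031 = 14960432.74761
P_0 = D_1/(1+r)^1 + D_2/(1+r)^2 + TV/(1+r)^2
    = 340566.66667 + 379038.08642 + 12826159.76304 = 13545764.51613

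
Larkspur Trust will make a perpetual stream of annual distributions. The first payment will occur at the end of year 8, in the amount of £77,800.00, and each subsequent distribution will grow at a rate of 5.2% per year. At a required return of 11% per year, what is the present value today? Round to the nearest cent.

£646086.63

Value at end of year 7: C₁ / (r − g) = £77,800.00 / (0.11 − 0.052) = £1,341,379.3103
Discount to today: PV = £1,341,379.3103 / (1 + 0.11)^7 = £1,341,379.3103 / 2.076160 = £646,086.63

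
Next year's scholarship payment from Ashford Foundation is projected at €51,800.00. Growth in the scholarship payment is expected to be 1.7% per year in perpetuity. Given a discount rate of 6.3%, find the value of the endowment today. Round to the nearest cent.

Growing perpetuity: P = D₁ / (r − g) = €51,800.0000 / (0.063 − 0.017) = €1,126,086.96

€1126086.96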